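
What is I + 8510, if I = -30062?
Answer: -21552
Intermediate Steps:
I + 8510 = -30062 + 8510 = -21552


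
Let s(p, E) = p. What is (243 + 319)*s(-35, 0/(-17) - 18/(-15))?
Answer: -19670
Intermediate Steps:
(243 + 319)*s(-35, 0/(-17) - 18/(-15)) = (243 + 319)*(-35) = 562*(-35) = -19670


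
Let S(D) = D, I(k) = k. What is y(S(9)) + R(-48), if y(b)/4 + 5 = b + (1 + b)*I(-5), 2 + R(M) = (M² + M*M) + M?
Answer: 4374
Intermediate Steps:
R(M) = -2 + M + 2*M² (R(M) = -2 + ((M² + M*M) + M) = -2 + ((M² + M²) + M) = -2 + (2*M² + M) = -2 + (M + 2*M²) = -2 + M + 2*M²)
y(b) = -40 - 16*b (y(b) = -20 + 4*(b + (1 + b)*(-5)) = -20 + 4*(b + (-5 - 5*b)) = -20 + 4*(-5 - 4*b) = -20 + (-20 - 16*b) = -40 - 16*b)
y(S(9)) + R(-48) = (-40 - 16*9) + (-2 - 48 + 2*(-48)²) = (-40 - 144) + (-2 - 48 + 2*2304) = -184 + (-2 - 48 + 4608) = -184 + 4558 = 4374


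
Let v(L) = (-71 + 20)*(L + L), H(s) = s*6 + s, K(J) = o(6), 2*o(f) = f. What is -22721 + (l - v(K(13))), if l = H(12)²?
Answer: -15359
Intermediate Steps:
o(f) = f/2
K(J) = 3 (K(J) = (½)*6 = 3)
H(s) = 7*s (H(s) = 6*s + s = 7*s)
l = 7056 (l = (7*12)² = 84² = 7056)
v(L) = -102*L
-22721 + (l - v(K(13))) = -22721 + (7056 - (-102)*3) = -22721 + (7056 - 1*(-306)) = -22721 + (7056 + 306) = -22721 + 7362 = -15359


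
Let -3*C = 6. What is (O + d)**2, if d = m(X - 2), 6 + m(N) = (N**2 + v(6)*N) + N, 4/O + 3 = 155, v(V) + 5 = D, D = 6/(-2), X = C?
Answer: 2088025/1444 ≈ 1446.0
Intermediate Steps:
C = -2 (C = -1/3*6 = -2)
X = -2
D = -3 (D = 6*(-1/2) = -3)
v(V) = -8 (v(V) = -5 - 3 = -8)
O = 1/38 (O = 4/(-3 + 155) = 4/152 = 4*(1/152) = 1/38 ≈ 0.026316)
m(N) = -6 + N**2 - 7*N (m(N) = -6 + ((N**2 - 8*N) + N) = -6 + (N**2 - 7*N) = -6 + N**2 - 7*N)
d = 38 (d = -6 + (-2 - 2)**2 - 7*(-2 - 2) = -6 + (-4)**2 - 7*(-4) = -6 + 16 + 28 = 38)
(O + d)**2 = (1/38 + 38)**2 = (1445/38)**2 = 2088025/1444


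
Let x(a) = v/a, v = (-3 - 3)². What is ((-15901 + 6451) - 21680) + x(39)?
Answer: -404678/13 ≈ -31129.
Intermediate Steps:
v = 36 (v = (-6)² = 36)
x(a) = 36/a
((-15901 + 6451) - 21680) + x(39) = ((-15901 + 6451) - 21680) + 36/39 = (-9450 - 21680) + 36*(1/39) = -31130 + 12/13 = -404678/13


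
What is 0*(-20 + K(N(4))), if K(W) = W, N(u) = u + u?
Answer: 0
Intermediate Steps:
N(u) = 2*u
0*(-20 + K(N(4))) = 0*(-20 + 2*4) = 0*(-20 + 8) = 0*(-12) = 0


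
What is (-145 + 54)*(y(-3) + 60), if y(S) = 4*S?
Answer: -4368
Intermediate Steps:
(-145 + 54)*(y(-3) + 60) = (-145 + 54)*(4*(-3) + 60) = -91*(-12 + 60) = -91*48 = -4368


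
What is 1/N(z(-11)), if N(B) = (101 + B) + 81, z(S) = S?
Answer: 1/171 ≈ 0.0058480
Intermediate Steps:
N(B) = 182 + B
1/N(z(-11)) = 1/(182 - 11) = 1/171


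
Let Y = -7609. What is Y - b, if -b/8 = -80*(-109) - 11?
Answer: 62063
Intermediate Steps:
b = -69672 (b = -8*(-80*(-109) - 11) = -8*(8720 - 11) = -8*8709 = -69672)
Y - b = -7609 - 1*(-69672) = -7609 + 69672 = 62063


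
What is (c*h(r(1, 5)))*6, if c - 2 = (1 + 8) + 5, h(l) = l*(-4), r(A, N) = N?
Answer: -1920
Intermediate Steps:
h(l) = -4*l
c = 16 (c = 2 + ((1 + 8) + 5) = 2 + (9 + 5) = 2 + 14 = 16)
(c*h(r(1, 5)))*6 = (16*(-4*5))*6 = (16*(-20))*6 = -320*6 = -1920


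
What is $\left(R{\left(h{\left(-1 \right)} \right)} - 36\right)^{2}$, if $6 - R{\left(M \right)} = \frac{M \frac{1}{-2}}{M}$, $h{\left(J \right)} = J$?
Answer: $\frac{3481}{4} \approx 870.25$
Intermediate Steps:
$R{\left(M \right)} = \frac{13}{2}$ ($R{\left(M \right)} = 6 - \frac{M \frac{1}{-2}}{M} = 6 - \frac{M \left(- \frac{1}{2}\right)}{M} = 6 - \frac{\left(- \frac{1}{2}\right) M}{M} = 6 - - \frac{1}{2} = 6 + \frac{1}{2} = \frac{13}{2}$)
$\left(R{\left(h{\left(-1 \right)} \right)} - 36\right)^{2} = \left(\frac{13}{2} - 36\right)^{2} = \left(- \frac{59}{2}\right)^{2} = \frac{3481}{4}$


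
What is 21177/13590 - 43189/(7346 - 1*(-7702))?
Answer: -14903723/11361240 ≈ -1.3118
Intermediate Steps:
21177/13590 - 43189/(7346 - 1*(-7702)) = 21177*(1/13590) - 43189/(7346 + 7702) = 2353/1510 - 43189/15048 = -14903723/11361240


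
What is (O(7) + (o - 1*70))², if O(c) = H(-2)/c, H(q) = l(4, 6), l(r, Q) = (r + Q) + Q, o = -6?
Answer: 266256/49 ≈ 5433.8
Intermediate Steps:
l(r, Q) = r + 2*Q (l(r, Q) = (Q + r) + Q = r + 2*Q)
H(q) = 16 (H(q) = 4 + 2*6 = 4 + 12 = 16)
O(c) = 16/c
(O(7) + (o - 1*70))² = (16/7 + (-6 - 1*70))² = (16*(⅐) + (-6 - 70))² = (16/7 - 76)² = (-516/7)² = 266256/49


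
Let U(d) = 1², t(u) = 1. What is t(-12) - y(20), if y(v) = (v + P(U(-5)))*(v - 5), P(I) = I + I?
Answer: -329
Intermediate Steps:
U(d) = 1
P(I) = 2*I
y(v) = (-5 + v)*(2 + v) (y(v) = (v + 2*1)*(v - 5) = (v + 2)*(-5 + v) = (2 + v)*(-5 + v) = (-5 + v)*(2 + v))
t(-12) - y(20) = 1 - (-10 + 20² - 3*20) = 1 - (-10 + 400 - 60) = 1 - 1*330 = 1 - 330 = -329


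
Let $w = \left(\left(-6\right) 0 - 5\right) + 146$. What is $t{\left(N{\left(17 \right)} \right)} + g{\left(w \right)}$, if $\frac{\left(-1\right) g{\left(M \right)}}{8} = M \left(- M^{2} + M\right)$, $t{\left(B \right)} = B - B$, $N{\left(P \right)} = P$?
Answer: $22266720$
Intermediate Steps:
$t{\left(B \right)} = 0$
$w = 141$ ($w = \left(0 - 5\right) + 146 = -5 + 146 = 141$)
$g{\left(M \right)} = - 8 M \left(M - M^{2}\right)$ ($g{\left(M \right)} = - 8 M \left(- M^{2} + M\right) = - 8 M \left(M - M^{2}\right)$)
$t{\left(N{\left(17 \right)} \right)} + g{\left(w \right)} = 0 + 8 \cdot 141^{2} \left(-1 + 141\right) = 0 + 8 \cdot 19881 \cdot 140 = 0 + 22266720 = 22266720$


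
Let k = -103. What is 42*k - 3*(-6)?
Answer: -4308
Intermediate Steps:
42*k - 3*(-6) = 42*(-103) - 3*(-6) = -4326 + 18 = -4308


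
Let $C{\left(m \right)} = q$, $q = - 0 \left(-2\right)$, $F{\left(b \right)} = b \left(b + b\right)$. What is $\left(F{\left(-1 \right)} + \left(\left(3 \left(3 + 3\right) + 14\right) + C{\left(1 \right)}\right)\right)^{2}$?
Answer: $1156$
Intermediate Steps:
$F{\left(b \right)} = 2 b^{2}$ ($F{\left(b \right)} = b 2 b = 2 b^{2}$)
$q = 0$ ($q = \left(-1\right) 0 = 0$)
$C{\left(m \right)} = 0$
$\left(F{\left(-1 \right)} + \left(\left(3 \left(3 + 3\right) + 14\right) + C{\left(1 \right)}\right)\right)^{2} = \left(2 \left(-1\right)^{2} + \left(\left(3 \left(3 + 3\right) + 14\right) + 0\right)\right)^{2} = \left(2 \cdot 1 + \left(\left(3 \cdot 6 + 14\right) + 0\right)\right)^{2} = \left(2 + \left(\left(18 + 14\right) + 0\right)\right)^{2} = \left(2 + \left(32 + 0\right)\right)^{2} = \left(2 + 32\right)^{2} = 34^{2} = 1156$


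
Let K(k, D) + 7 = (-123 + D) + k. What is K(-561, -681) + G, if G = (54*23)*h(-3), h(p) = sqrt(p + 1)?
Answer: -1372 + 1242*I*sqrt(2) ≈ -1372.0 + 1756.5*I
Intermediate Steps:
K(k, D) = -130 + D + k (K(k, D) = -7 + ((-123 + D) + k) = -7 + (-123 + D + k) = -130 + D + k)
h(p) = sqrt(1 + p)
G = 1242*I*sqrt(2) (G = (54*23)*sqrt(1 - 3) = 1242*sqrt(-2) = 1242*(I*sqrt(2)) = 1242*I*sqrt(2) ≈ 1756.5*I)
K(-561, -681) + G = (-130 - 681 - 561) + 1242*I*sqrt(2) = -1372 + 1242*I*sqrt(2)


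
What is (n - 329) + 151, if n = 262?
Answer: 84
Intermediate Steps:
(n - 329) + 151 = (262 - 329) + 151 = -67 + 151 = 84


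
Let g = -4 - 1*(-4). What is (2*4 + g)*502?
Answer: 4016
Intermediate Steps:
g = 0 (g = -4 + 4 = 0)
(2*4 + g)*502 = (2*4 + 0)*502 = (8 + 0)*502 = 8*502 = 4016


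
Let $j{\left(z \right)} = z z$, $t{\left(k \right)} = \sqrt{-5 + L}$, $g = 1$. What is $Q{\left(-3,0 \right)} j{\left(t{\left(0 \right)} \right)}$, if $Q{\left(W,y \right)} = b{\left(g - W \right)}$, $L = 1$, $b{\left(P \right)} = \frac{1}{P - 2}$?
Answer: $-2$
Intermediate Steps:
$b{\left(P \right)} = \frac{1}{-2 + P}$
$Q{\left(W,y \right)} = \frac{1}{-1 - W}$ ($Q{\left(W,y \right)} = \frac{1}{-2 - \left(-1 + W\right)} = \frac{1}{-1 - W}$)
$t{\left(k \right)} = 2 i$ ($t{\left(k \right)} = \sqrt{-5 + 1} = \sqrt{-4} = 2 i$)
$j{\left(z \right)} = z^{2}$
$Q{\left(-3,0 \right)} j{\left(t{\left(0 \right)} \right)} = - \frac{1}{1 - 3} \left(2 i\right)^{2} = - \frac{1}{-2} \left(-4\right) = \left(-1\right) \left(- \frac{1}{2}\right) \left(-4\right) = \frac{1}{2} \left(-4\right) = -2$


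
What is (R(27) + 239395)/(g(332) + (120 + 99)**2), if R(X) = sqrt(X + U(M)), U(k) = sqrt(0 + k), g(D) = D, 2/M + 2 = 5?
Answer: 239395/48293 + sqrt(243 + 3*sqrt(6))/144879 ≈ 4.9572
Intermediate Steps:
M = 2/3 (M = 2/(-2 + 5) = 2/3 ≈ 0.66667)
U(k) = sqrt(k)
R(X) = sqrt(X + sqrt(6)/3) (R(X) = sqrt(X + sqrt(2/3)) = sqrt(X + sqrt(6)/3))
(R(27) + 239395)/(g(332) + (120 + 99)**2) = (sqrt(3*sqrt(6) + 9*27)/3 + 239395)/(332 + (120 + 99)**2) = (sqrt(3*sqrt(6) + 243)/3 + 239395)/(332 + 219**2) = (sqrt(243 + 3*sqrt(6))/3 + 239395)/(332 + 47961) = (239395 + sqrt(243 + 3*sqrt(6))/3)/48293 = (239395 + sqrt(243 + 3*sqrt(6))/3)*(1/48293) = 239395/48293 + sqrt(243 + 3*sqrt(6))/144879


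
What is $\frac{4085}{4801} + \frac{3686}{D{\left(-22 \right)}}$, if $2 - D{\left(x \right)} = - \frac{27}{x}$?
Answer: $\frac{389392137}{81617} \approx 4771.0$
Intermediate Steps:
$D{\left(x \right)} = 2 + \frac{27}{x}$ ($D{\left(x \right)} = 2 - - \frac{27}{x} = 2 + \frac{27}{x}$)
$\frac{4085}{4801} + \frac{3686}{D{\left(-22 \right)}} = \frac{4085}{4801} + \frac{3686}{2 + \frac{27}{-22}} = 4085 \cdot \frac{1}{4801} + \frac{3686}{2 + 27 \left(- \frac{1}{22}\right)} = \frac{4085}{4801} + \frac{3686}{2 - \frac{27}{22}} = \frac{4085}{4801} + \frac{3686}{\frac{17}{22}} = \frac{4085}{4801} + 3686 \cdot \frac{22}{17} = \frac{4085}{4801} + \frac{81092}{17} = \frac{389392137}{81617}$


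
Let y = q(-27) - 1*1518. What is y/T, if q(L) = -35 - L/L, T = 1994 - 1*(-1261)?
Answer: -74/155 ≈ -0.47742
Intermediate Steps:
T = 3255 (T = 1994 + 1261 = 3255)
q(L) = -36 (q(L) = -35 - 1*1 = -35 - 1 = -36)
y = -1554 (y = -36 - 1*1518 = -36 - 1518 = -1554)
y/T = -1554/3255 = -1554*1/3255 = -74/155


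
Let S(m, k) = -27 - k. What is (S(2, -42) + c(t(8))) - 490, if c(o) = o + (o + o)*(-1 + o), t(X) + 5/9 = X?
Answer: -30100/81 ≈ -371.60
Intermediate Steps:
t(X) = -5/9 + X
c(o) = o + 2*o*(-1 + o) (c(o) = o + (2*o)*(-1 + o) = o + 2*o*(-1 + o))
(S(2, -42) + c(t(8))) - 490 = ((-27 - 1*(-42)) + (-5/9 + 8)*(-1 + 2*(-5/9 + 8))) - 490 = ((-27 + 42) + 67*(-1 + 2*(67/9))/9) - 490 = (15 + 67*(-1 + 134/9)/9) - 490 = (15 + (67/9)*(125/9)) - 490 = (15 + 8375/81) - 490 = 9590/81 - 490 = -30100/81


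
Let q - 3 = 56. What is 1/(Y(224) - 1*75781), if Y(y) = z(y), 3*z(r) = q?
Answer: -3/227284 ≈ -1.3199e-5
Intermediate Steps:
q = 59 (q = 3 + 56 = 59)
z(r) = 59/3 (z(r) = (1/3)*59 = 59/3)
Y(y) = 59/3
1/(Y(224) - 1*75781) = 1/(59/3 - 1*75781) = 1/(59/3 - 75781) = 1/(-227284/3) = -3/227284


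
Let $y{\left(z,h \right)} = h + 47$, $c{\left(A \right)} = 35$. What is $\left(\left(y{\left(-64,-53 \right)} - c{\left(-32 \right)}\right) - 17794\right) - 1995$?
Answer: $-19830$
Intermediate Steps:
$y{\left(z,h \right)} = 47 + h$
$\left(\left(y{\left(-64,-53 \right)} - c{\left(-32 \right)}\right) - 17794\right) - 1995 = \left(\left(\left(47 - 53\right) - 35\right) - 17794\right) - 1995 = \left(\left(-6 - 35\right) - 17794\right) - 1995 = \left(-41 - 17794\right) - 1995 = -17835 - 1995 = -19830$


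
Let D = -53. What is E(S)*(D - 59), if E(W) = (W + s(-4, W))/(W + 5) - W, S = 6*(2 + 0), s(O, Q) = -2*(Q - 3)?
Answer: 23520/17 ≈ 1383.5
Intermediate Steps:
s(O, Q) = 6 - 2*Q (s(O, Q) = -2*(-3 + Q) = 6 - 2*Q)
S = 12 (S = 6*2 = 12)
E(W) = -W + (6 - W)/(5 + W) (E(W) = (W + (6 - 2*W))/(W + 5) - W = (6 - W)/(5 + W) - W = -W + (6 - W)/(5 + W))
E(S)*(D - 59) = ((6 - 1*12**2 - 6*12)/(5 + 12))*(-53 - 59) = ((6 - 1*144 - 72)/17)*(-112) = ((6 - 144 - 72)/17)*(-112) = ((1/17)*(-210))*(-112) = -210/17*(-112) = 23520/17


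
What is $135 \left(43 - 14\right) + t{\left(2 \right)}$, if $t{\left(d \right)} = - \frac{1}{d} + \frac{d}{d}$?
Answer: $\frac{7831}{2} \approx 3915.5$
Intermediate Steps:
$t{\left(d \right)} = 1 - \frac{1}{d}$ ($t{\left(d \right)} = - \frac{1}{d} + 1 = 1 - \frac{1}{d}$)
$135 \left(43 - 14\right) + t{\left(2 \right)} = 135 \left(43 - 14\right) + \frac{-1 + 2}{2} = 135 \left(43 - 14\right) + \frac{1}{2} \cdot 1 = 135 \cdot 29 + \frac{1}{2} = 3915 + \frac{1}{2} = \frac{7831}{2}$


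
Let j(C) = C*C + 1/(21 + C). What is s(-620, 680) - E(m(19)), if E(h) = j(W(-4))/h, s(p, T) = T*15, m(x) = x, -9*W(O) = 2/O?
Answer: 23797858589/2333124 ≈ 10200.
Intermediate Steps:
W(O) = -2/(9*O)
s(p, T) = 15*T
j(C) = C**2 + 1/(21 + C)
E(h) = 6211/(122796*h) (E(h) = ((1 + (-2/9/(-4))**3 + 21*(-2/9/(-4))**2)/(21 - 2/9/(-4)))/h = ((1 + (-2/9*(-1/4))**3 + 21*(-2/9*(-1/4))**2)/(21 - 2/9*(-1/4)))/h = ((1 + (1/18)**3 + 21*(1/18)**2)/(21 + 1/18))/h = ((1 + 1/5832 + 21*(1/324))/(379/18))/h = (18*(1 + 1/5832 + 7/108)/379)/h = ((18/379)*(6211/5832))/h = 6211/(122796*h))
s(-620, 680) - E(m(19)) = 15*680 - 6211/(122796*19) = 10200 - 6211/(122796*19) = 10200 - 1*6211/2333124 = 10200 - 6211/2333124 = 23797858589/2333124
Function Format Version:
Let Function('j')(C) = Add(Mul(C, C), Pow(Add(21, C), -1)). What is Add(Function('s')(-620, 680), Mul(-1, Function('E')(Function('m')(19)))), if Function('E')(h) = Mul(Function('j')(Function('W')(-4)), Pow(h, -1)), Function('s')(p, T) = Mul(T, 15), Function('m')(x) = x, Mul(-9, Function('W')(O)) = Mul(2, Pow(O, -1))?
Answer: Rational(23797858589, 2333124) ≈ 10200.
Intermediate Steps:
Function('W')(O) = Mul(Rational(-2, 9), Pow(O, -1)) (Function('W')(O) = Mul(Rational(-1, 9), Mul(2, Pow(O, -1))) = Mul(Rational(-2, 9), Pow(O, -1)))
Function('s')(p, T) = Mul(15, T)
Function('j')(C) = Add(Pow(C, 2), Pow(Add(21, C), -1))
Function('E')(h) = Mul(Rational(6211, 122796), Pow(h, -1)) (Function('E')(h) = Mul(Mul(Pow(Add(21, Mul(Rational(-2, 9), Pow(-4, -1))), -1), Add(1, Pow(Mul(Rational(-2, 9), Pow(-4, -1)), 3), Mul(21, Pow(Mul(Rational(-2, 9), Pow(-4, -1)), 2)))), Pow(h, -1)) = Mul(Mul(Pow(Add(21, Mul(Rational(-2, 9), Rational(-1, 4))), -1), Add(1, Pow(Mul(Rational(-2, 9), Rational(-1, 4)), 3), Mul(21, Pow(Mul(Rational(-2, 9), Rational(-1, 4)), 2)))), Pow(h, -1)) = Mul(Mul(Pow(Add(21, Rational(1, 18)), -1), Add(1, Pow(Rational(1, 18), 3), Mul(21, Pow(Rational(1, 18), 2)))), Pow(h, -1)) = Mul(Mul(Pow(Rational(379, 18), -1), Add(1, Rational(1, 5832), Mul(21, Rational(1, 324)))), Pow(h, -1)) = Mul(Mul(Rational(18, 379), Add(1, Rational(1, 5832), Rational(7, 108))), Pow(h, -1)) = Mul(Mul(Rational(18, 379), Rational(6211, 5832)), Pow(h, -1)) = Mul(Rational(6211, 122796), Pow(h, -1)))
Add(Function('s')(-620, 680), Mul(-1, Function('E')(Function('m')(19)))) = Add(Mul(15, 680), Mul(-1, Mul(Rational(6211, 122796), Pow(19, -1)))) = Add(10200, Mul(-1, Mul(Rational(6211, 122796), Rational(1, 19)))) = Add(10200, Mul(-1, Rational(6211, 2333124))) = Add(10200, Rational(-6211, 2333124)) = Rational(23797858589, 2333124)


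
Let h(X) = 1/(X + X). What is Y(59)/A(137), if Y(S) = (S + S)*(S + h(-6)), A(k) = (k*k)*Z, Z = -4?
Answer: -41713/450456 ≈ -0.092602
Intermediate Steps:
h(X) = 1/(2*X)
A(k) = -4*k² (A(k) = (k*k)*(-4) = k²*(-4) = -4*k²)
Y(S) = 2*S*(-1/12 + S) (Y(S) = (S + S)*(S + (½)/(-6)) = (2*S)*(S + (½)*(-⅙)) = (2*S)*(S - 1/12) = (2*S)*(-1/12 + S) = 2*S*(-1/12 + S))
Y(59)/A(137) = ((⅙)*59*(-1 + 12*59))/((-4*137²)) = ((⅙)*59*(-1 + 708))/((-4*18769)) = ((⅙)*59*707)/(-75076) = (41713/6)*(-1/75076) = -41713/450456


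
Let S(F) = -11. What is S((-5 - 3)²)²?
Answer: 121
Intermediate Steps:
S((-5 - 3)²)² = (-11)² = 121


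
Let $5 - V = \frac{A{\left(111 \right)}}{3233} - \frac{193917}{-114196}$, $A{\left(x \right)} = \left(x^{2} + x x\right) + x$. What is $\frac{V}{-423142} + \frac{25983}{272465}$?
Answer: $\frac{4059559277843316133}{42565079910796050040} \approx 0.095373$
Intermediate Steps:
$A{\left(x \right)} = x + 2 x^{2}$ ($A{\left(x \right)} = \left(x^{2} + x^{2}\right) + x = 2 x^{2} + x = x + 2 x^{2}$)
$V = - \frac{1607648909}{369195668}$ ($V = 5 - \left(\frac{111 \left(1 + 2 \cdot 111\right)}{3233} - \frac{193917}{-114196}\right) = 5 - \left(111 \left(1 + 222\right) \frac{1}{3233} - - \frac{193917}{114196}\right) = 5 - \left(111 \cdot 223 \cdot \frac{1}{3233} + \frac{193917}{114196}\right) = 5 - \left(24753 \cdot \frac{1}{3233} + \frac{193917}{114196}\right) = 5 - \left(\frac{24753}{3233} + \frac{193917}{114196}\right) = 5 - \frac{3453627249}{369195668} = - \frac{1607648909}{369195668} \approx -4.3545$)
$\frac{V}{-423142} + \frac{25983}{272465} = - \frac{1607648909}{369195668 \left(-423142\right)} + \frac{25983}{272465} = \left(- \frac{1607648909}{369195668}\right) \left(- \frac{1}{423142}\right) + 25983 \cdot \frac{1}{272465} = \frac{1607648909}{156222193348856} + \frac{25983}{272465} = \frac{4059559277843316133}{42565079910796050040}$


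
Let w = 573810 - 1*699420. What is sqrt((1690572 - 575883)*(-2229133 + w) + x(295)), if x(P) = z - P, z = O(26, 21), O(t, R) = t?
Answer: 2*I*sqrt(656201530049) ≈ 1.6201e+6*I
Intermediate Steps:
w = -125610 (w = 573810 - 699420 = -125610)
z = 26
x(P) = 26 - P
sqrt((1690572 - 575883)*(-2229133 + w) + x(295)) = sqrt((1690572 - 575883)*(-2229133 - 125610) + (26 - 1*295)) = sqrt(1114689*(-2354743) + (26 - 295)) = sqrt(-2624806119927 - 269) = sqrt(-2624806120196) = 2*I*sqrt(656201530049)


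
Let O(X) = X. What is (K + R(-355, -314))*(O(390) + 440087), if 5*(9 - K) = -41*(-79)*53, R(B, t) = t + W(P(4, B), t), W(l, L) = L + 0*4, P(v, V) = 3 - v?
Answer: -76978641474/5 ≈ -1.5396e+10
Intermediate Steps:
W(l, L) = L (W(l, L) = L + 0 = L)
R(B, t) = 2*t (R(B, t) = t + t = 2*t)
K = -171622/5 (K = 9 - (-41*(-79))*53/5 = 9 - 3239*53/5 = 9 - ⅕*171667 = 9 - 171667/5 = -171622/5 ≈ -34324.)
(K + R(-355, -314))*(O(390) + 440087) = (-171622/5 + 2*(-314))*(390 + 440087) = (-171622/5 - 628)*440477 = -174762/5*440477 = -76978641474/5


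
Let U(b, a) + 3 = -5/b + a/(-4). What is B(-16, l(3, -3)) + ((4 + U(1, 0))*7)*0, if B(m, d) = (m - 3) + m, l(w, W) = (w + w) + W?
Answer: -35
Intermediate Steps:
l(w, W) = W + 2*w (l(w, W) = 2*w + W = W + 2*w)
U(b, a) = -3 - 5/b - a/4 (U(b, a) = -3 + (-5/b + a/(-4)) = -3 + (-5/b + a*(-¼)) = -3 + (-5/b - a/4) = -3 - 5/b - a/4)
B(m, d) = -3 + 2*m (B(m, d) = (-3 + m) + m = -3 + 2*m)
B(-16, l(3, -3)) + ((4 + U(1, 0))*7)*0 = (-3 + 2*(-16)) + ((4 + (-3 - 5/1 - ¼*0))*7)*0 = (-3 - 32) + ((4 + (-3 - 5*1 + 0))*7)*0 = -35 + ((4 + (-3 - 5 + 0))*7)*0 = -35 + ((4 - 8)*7)*0 = -35 - 4*7*0 = -35 - 28*0 = -35 + 0 = -35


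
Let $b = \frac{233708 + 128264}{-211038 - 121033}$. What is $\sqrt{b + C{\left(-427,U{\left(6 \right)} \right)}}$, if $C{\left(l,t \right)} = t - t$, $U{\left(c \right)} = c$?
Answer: $\frac{2 i \sqrt{30050101003}}{332071} \approx 1.0441 i$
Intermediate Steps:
$C{\left(l,t \right)} = 0$
$b = - \frac{361972}{332071}$ ($b = \frac{361972}{-332071} = 361972 \left(- \frac{1}{332071}\right) = - \frac{361972}{332071} \approx -1.09$)
$\sqrt{b + C{\left(-427,U{\left(6 \right)} \right)}} = \sqrt{- \frac{361972}{332071} + 0} = \sqrt{- \frac{361972}{332071}} = \frac{2 i \sqrt{30050101003}}{332071}$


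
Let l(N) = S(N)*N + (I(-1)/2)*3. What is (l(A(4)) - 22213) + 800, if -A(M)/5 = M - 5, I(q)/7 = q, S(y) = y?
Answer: -42797/2 ≈ -21399.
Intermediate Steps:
I(q) = 7*q
A(M) = 25 - 5*M (A(M) = -5*(M - 5) = -5*(-5 + M) = 25 - 5*M)
l(N) = -21/2 + N² (l(N) = N*N + ((7*(-1))/2)*3 = N² - 7*½*3 = N² - 7/2*3 = N² - 21/2 = -21/2 + N²)
(l(A(4)) - 22213) + 800 = ((-21/2 + (25 - 5*4)²) - 22213) + 800 = ((-21/2 + (25 - 20)²) - 22213) + 800 = ((-21/2 + 5²) - 22213) + 800 = ((-21/2 + 25) - 22213) + 800 = (29/2 - 22213) + 800 = -44397/2 + 800 = -42797/2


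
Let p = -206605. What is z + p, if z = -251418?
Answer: -458023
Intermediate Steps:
z + p = -251418 - 206605 = -458023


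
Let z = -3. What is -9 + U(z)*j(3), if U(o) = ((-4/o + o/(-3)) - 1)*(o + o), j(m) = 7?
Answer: -65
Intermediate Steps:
U(o) = 2*o*(-1 - 4/o - o/3) (U(o) = ((-4/o + o*(-⅓)) - 1)*(2*o) = ((-4/o - o/3) - 1)*(2*o) = (-1 - 4/o - o/3)*(2*o) = 2*o*(-1 - 4/o - o/3))
-9 + U(z)*j(3) = -9 + (-8 - 2*(-3) - ⅔*(-3)²)*7 = -9 + (-8 + 6 - ⅔*9)*7 = -9 + (-8 + 6 - 6)*7 = -9 - 8*7 = -9 - 56 = -65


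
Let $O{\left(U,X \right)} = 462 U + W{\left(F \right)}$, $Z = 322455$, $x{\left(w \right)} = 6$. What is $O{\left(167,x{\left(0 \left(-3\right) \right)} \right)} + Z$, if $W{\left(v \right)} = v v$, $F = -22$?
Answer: $400093$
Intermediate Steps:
$W{\left(v \right)} = v^{2}$
$O{\left(U,X \right)} = 484 + 462 U$ ($O{\left(U,X \right)} = 462 U + \left(-22\right)^{2} = 462 U + 484 = 484 + 462 U$)
$O{\left(167,x{\left(0 \left(-3\right) \right)} \right)} + Z = \left(484 + 462 \cdot 167\right) + 322455 = \left(484 + 77154\right) + 322455 = 77638 + 322455 = 400093$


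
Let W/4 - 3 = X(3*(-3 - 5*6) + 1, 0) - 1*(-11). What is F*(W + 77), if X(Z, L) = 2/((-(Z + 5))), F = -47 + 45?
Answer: -24754/93 ≈ -266.17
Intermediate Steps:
F = -2
X(Z, L) = 2/(-5 - Z) (X(Z, L) = 2/((-(5 + Z))) = 2/(-5 - Z))
W = 5216/93 (W = 12 + 4*(-2/(5 + (3*(-3 - 5*6) + 1)) - 1*(-11)) = 12 + 4*(-2/(5 + (3*(-3 - 30) + 1)) + 11) = 12 + 4*(-2/(5 + (3*(-33) + 1)) + 11) = 12 + 4*(-2/(5 + (-99 + 1)) + 11) = 12 + 4*(-2/(5 - 98) + 11) = 12 + 4*(-2/(-93) + 11) = 12 + 4*(-2*(-1/93) + 11) = 12 + 4*(2/93 + 11) = 12 + 4*(1025/93) = 12 + 4100/93 = 5216/93 ≈ 56.086)
F*(W + 77) = -2*(5216/93 + 77) = -2*12377/93 = -24754/93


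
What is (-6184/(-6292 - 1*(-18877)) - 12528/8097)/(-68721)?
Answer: 69245576/2334240365715 ≈ 2.9665e-5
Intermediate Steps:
(-6184/(-6292 - 1*(-18877)) - 12528/8097)/(-68721) = (-6184/(-6292 + 18877) - 12528*1/8097)*(-1/68721) = (-6184/12585 - 4176/2699)*(-1/68721) = -69245576/33966915*(-1/68721) = 69245576/2334240365715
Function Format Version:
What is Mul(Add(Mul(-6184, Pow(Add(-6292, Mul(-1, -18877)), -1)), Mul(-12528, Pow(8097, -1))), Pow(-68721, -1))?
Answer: Rational(69245576, 2334240365715) ≈ 2.9665e-5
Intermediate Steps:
Mul(Add(Mul(-6184, Pow(Add(-6292, Mul(-1, -18877)), -1)), Mul(-12528, Pow(8097, -1))), Pow(-68721, -1)) = Mul(Add(Mul(-6184, Pow(Add(-6292, 18877), -1)), Mul(-12528, Rational(1, 8097))), Rational(-1, 68721)) = Mul(Add(Mul(-6184, Pow(12585, -1)), Rational(-4176, 2699)), Rational(-1, 68721)) = Mul(Add(Mul(-6184, Rational(1, 12585)), Rational(-4176, 2699)), Rational(-1, 68721)) = Mul(Add(Rational(-6184, 12585), Rational(-4176, 2699)), Rational(-1, 68721)) = Mul(Rational(-69245576, 33966915), Rational(-1, 68721)) = Rational(69245576, 2334240365715)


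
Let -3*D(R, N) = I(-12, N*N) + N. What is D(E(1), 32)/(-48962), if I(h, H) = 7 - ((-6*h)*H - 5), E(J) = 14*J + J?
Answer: -36842/73443 ≈ -0.50164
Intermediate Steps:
E(J) = 15*J
I(h, H) = 12 + 6*H*h (I(h, H) = 7 - (-6*H*h - 5) = 7 - (-5 - 6*H*h) = 7 + (5 + 6*H*h) = 12 + 6*H*h)
D(R, N) = -4 + 24*N² - N/3 (D(R, N) = -((12 + 6*(N*N)*(-12)) + N)/3 = -((12 + 6*N²*(-12)) + N)/3 = -((12 - 72*N²) + N)/3 = -(12 + N - 72*N²)/3 = -4 + 24*N² - N/3)
D(E(1), 32)/(-48962) = (-4 + 24*32² - ⅓*32)/(-48962) = (-4 + 24*1024 - 32/3)*(-1/48962) = (-4 + 24576 - 32/3)*(-1/48962) = (73684/3)*(-1/48962) = -36842/73443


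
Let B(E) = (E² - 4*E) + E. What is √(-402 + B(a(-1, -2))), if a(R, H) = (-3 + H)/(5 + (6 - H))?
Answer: 7*I*√1382/13 ≈ 20.017*I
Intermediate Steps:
a(R, H) = (-3 + H)/(11 - H)
B(E) = E² - 3*E
√(-402 + B(a(-1, -2))) = √(-402 + ((3 - 1*(-2))/(-11 - 2))*(-3 + (3 - 1*(-2))/(-11 - 2))) = √(-402 + ((3 + 2)/(-13))*(-3 + (3 + 2)/(-13))) = √(-402 + (-1/13*5)*(-3 - 1/13*5)) = √(-402 - 5*(-3 - 5/13)/13) = √(-402 - 5/13*(-44/13)) = √(-402 + 220/169) = √(-67718/169) = 7*I*√1382/13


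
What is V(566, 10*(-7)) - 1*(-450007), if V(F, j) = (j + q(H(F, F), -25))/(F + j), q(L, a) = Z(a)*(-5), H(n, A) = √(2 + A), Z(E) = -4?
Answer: 111601711/248 ≈ 4.5001e+5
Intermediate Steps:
q(L, a) = 20 (q(L, a) = -4*(-5) = 20)
V(F, j) = (20 + j)/(F + j) (V(F, j) = (j + 20)/(F + j) = (20 + j)/(F + j))
V(566, 10*(-7)) - 1*(-450007) = (20 + 10*(-7))/(566 + 10*(-7)) - 1*(-450007) = (20 - 70)/(566 - 70) + 450007 = -50/496 + 450007 = (1/496)*(-50) + 450007 = -25/248 + 450007 = 111601711/248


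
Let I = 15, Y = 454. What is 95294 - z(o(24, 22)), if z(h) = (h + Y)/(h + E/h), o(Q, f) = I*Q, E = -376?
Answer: 1539247352/16153 ≈ 95292.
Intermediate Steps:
o(Q, f) = 15*Q
z(h) = (454 + h)/(h - 376/h) (z(h) = (h + 454)/(h - 376/h) = (454 + h)/(h - 376/h))
95294 - z(o(24, 22)) = 95294 - 15*24*(454 + 15*24)/(-376 + (15*24)²) = 95294 - 360*(454 + 360)/(-376 + 360²) = 95294 - 360*814/(-376 + 129600) = 95294 - 360*814/129224 = 95294 - 1*36630/16153 = 95294 - 36630/16153 = 1539247352/16153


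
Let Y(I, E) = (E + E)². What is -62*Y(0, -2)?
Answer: -992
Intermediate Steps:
Y(I, E) = 4*E² (Y(I, E) = (2*E)² = 4*E²)
-62*Y(0, -2) = -248*(-2)² = -248*4 = -62*16 = -992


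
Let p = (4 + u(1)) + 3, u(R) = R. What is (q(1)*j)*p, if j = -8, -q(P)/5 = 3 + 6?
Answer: 2880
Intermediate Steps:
q(P) = -45 (q(P) = -5*(3 + 6) = -5*9 = -45)
p = 8 (p = (4 + 1) + 3 = 5 + 3 = 8)
(q(1)*j)*p = -45*(-8)*8 = 360*8 = 2880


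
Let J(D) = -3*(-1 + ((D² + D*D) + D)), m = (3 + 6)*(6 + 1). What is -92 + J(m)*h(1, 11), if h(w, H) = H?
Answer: -264092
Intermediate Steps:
m = 63 (m = 9*7 = 63)
J(D) = 3 - 6*D² - 3*D (J(D) = -3*(-1 + ((D² + D²) + D)) = -3*(-1 + (2*D² + D)) = -3*(-1 + (D + 2*D²)) = -3*(-1 + D + 2*D²) = 3 - 6*D² - 3*D)
-92 + J(m)*h(1, 11) = -92 + (3 - 6*63² - 3*63)*11 = -92 + (3 - 6*3969 - 189)*11 = -92 + (3 - 23814 - 189)*11 = -92 - 24000*11 = -92 - 264000 = -264092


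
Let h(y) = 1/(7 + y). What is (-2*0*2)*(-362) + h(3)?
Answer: 1/10 ≈ 0.10000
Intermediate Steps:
(-2*0*2)*(-362) + h(3) = (-2*0*2)*(-362) + 1/(7 + 3) = (0*2)*(-362) + 1/10 = 0*(-362) + 1/10 = 0 + 1/10 = 1/10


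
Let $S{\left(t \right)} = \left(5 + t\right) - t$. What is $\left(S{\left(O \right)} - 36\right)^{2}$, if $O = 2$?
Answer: $961$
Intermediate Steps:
$S{\left(t \right)} = 5$
$\left(S{\left(O \right)} - 36\right)^{2} = \left(5 - 36\right)^{2} = \left(-31\right)^{2} = 961$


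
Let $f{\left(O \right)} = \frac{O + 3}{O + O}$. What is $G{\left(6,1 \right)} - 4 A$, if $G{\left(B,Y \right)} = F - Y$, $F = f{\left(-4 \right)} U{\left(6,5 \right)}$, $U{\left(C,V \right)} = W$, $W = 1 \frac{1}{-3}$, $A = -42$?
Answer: $\frac{4007}{24} \approx 166.96$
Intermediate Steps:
$f{\left(O \right)} = \frac{3 + O}{2 O}$
$W = - \frac{1}{3}$ ($W = 1 \left(- \frac{1}{3}\right) = - \frac{1}{3} \approx -0.33333$)
$U{\left(C,V \right)} = - \frac{1}{3}$
$F = - \frac{1}{24}$ ($F = \frac{3 - 4}{2 \left(-4\right)} \left(- \frac{1}{3}\right) = \frac{1}{2} \left(- \frac{1}{4}\right) \left(-1\right) \left(- \frac{1}{3}\right) = \frac{1}{8} \left(- \frac{1}{3}\right) = - \frac{1}{24} \approx -0.041667$)
$G{\left(B,Y \right)} = - \frac{1}{24} - Y$
$G{\left(6,1 \right)} - 4 A = \left(- \frac{1}{24} - 1\right) - -168 = \left(- \frac{1}{24} - 1\right) + 168 = - \frac{25}{24} + 168 = \frac{4007}{24}$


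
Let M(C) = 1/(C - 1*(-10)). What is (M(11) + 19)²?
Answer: 160000/441 ≈ 362.81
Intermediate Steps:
M(C) = 1/(10 + C) (M(C) = 1/(C + 10) = 1/(10 + C))
(M(11) + 19)² = (1/(10 + 11) + 19)² = (1/21 + 19)² = (400/21)² = 160000/441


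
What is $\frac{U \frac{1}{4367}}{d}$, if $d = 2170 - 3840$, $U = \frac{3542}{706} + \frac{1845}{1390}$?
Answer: $- \frac{124519}{143136093452} \approx -8.6993 \cdot 10^{-7}$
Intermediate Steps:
$U = \frac{622595}{98134}$ ($U = 3542 \cdot \frac{1}{706} + 1845 \cdot \frac{1}{1390} = \frac{1771}{353} + \frac{369}{278} = \frac{622595}{98134} \approx 6.3443$)
$d = -1670$ ($d = 2170 - 3840 = -1670$)
$\frac{U \frac{1}{4367}}{d} = \frac{\frac{622595}{98134} \cdot \frac{1}{4367}}{-1670} = \frac{622595}{98134} \cdot \frac{1}{4367} \left(- \frac{1}{1670}\right) = \frac{622595}{428551178} \left(- \frac{1}{1670}\right) = - \frac{124519}{143136093452}$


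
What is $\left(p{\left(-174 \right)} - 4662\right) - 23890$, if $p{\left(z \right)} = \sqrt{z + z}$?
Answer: $-28552 + 2 i \sqrt{87} \approx -28552.0 + 18.655 i$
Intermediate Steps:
$p{\left(z \right)} = \sqrt{2} \sqrt{z}$ ($p{\left(z \right)} = \sqrt{2 z} = \sqrt{2} \sqrt{z}$)
$\left(p{\left(-174 \right)} - 4662\right) - 23890 = \left(\sqrt{2} \sqrt{-174} - 4662\right) - 23890 = \left(\sqrt{2} i \sqrt{174} - 4662\right) - 23890 = \left(2 i \sqrt{87} - 4662\right) - 23890 = \left(-4662 + 2 i \sqrt{87}\right) - 23890 = -28552 + 2 i \sqrt{87}$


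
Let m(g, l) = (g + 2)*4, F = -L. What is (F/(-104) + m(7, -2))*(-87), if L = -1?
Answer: -325641/104 ≈ -3131.2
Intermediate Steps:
F = 1 (F = -1*(-1) = 1)
m(g, l) = 8 + 4*g (m(g, l) = (2 + g)*4 = 8 + 4*g)
(F/(-104) + m(7, -2))*(-87) = (1/(-104) + (8 + 4*7))*(-87) = (1*(-1/104) + (8 + 28))*(-87) = (-1/104 + 36)*(-87) = (3743/104)*(-87) = -325641/104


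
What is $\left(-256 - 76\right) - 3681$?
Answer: $-4013$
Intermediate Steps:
$\left(-256 - 76\right) - 3681 = -332 - 3681 = -4013$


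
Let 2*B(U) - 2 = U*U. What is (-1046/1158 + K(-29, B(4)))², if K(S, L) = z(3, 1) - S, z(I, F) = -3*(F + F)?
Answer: 163686436/335241 ≈ 488.27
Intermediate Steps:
B(U) = 1 + U²/2 (B(U) = 1 + (U*U)/2 = 1 + U²/2)
z(I, F) = -6*F
K(S, L) = -6 - S (K(S, L) = -6*1 - S = -6 - S)
(-1046/1158 + K(-29, B(4)))² = (-1046/1158 + (-6 - 1*(-29)))² = (-1046*1/1158 + (-6 + 29))² = (-523/579 + 23)² = (12794/579)² = 163686436/335241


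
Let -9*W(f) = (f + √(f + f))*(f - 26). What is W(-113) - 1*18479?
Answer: -182018/9 + 139*I*√226/9 ≈ -20224.0 + 232.18*I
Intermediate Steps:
W(f) = -(-26 + f)*(f + √2*√f)/9 (W(f) = -(f + √(f + f))*(f - 26)/9 = -(f + √(2*f))*(-26 + f)/9 = -(f + √2*√f)*(-26 + f)/9 = -(-26 + f)*(f + √2*√f)/9)
W(-113) - 1*18479 = (-⅑*(-113)² + (26/9)*(-113) - √2*(-113)^(3/2)/9 + 26*√2*√(-113)/9) - 1*18479 = (-⅑*12769 - 2938/9 - √2*(-113*I*√113)/9 + 26*√2*(I*√113)/9) - 18479 = (-12769/9 - 2938/9 + 113*I*√226/9 + 26*I*√226/9) - 18479 = (-15707/9 + 139*I*√226/9) - 18479 = -182018/9 + 139*I*√226/9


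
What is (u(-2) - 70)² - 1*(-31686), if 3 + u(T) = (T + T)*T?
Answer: 35911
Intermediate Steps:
u(T) = -3 + 2*T² (u(T) = -3 + (T + T)*T = -3 + (2*T)*T = -3 + 2*T²)
(u(-2) - 70)² - 1*(-31686) = ((-3 + 2*(-2)²) - 70)² - 1*(-31686) = ((-3 + 2*4) - 70)² + 31686 = ((-3 + 8) - 70)² + 31686 = (5 - 70)² + 31686 = (-65)² + 31686 = 4225 + 31686 = 35911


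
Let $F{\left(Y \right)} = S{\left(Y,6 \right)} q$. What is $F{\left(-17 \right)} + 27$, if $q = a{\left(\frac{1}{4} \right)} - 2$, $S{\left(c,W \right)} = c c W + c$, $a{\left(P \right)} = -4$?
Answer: $-10275$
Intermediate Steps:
$S{\left(c,W \right)} = c + W c^{2}$ ($S{\left(c,W \right)} = c^{2} W + c = W c^{2} + c = c + W c^{2}$)
$q = -6$ ($q = -4 - 2 = -6$)
$F{\left(Y \right)} = - 6 Y \left(1 + 6 Y\right)$ ($F{\left(Y \right)} = Y \left(1 + 6 Y\right) \left(-6\right) = - 6 Y \left(1 + 6 Y\right)$)
$F{\left(-17 \right)} + 27 = \left(-6\right) \left(-17\right) \left(1 + 6 \left(-17\right)\right) + 27 = \left(-6\right) \left(-17\right) \left(1 - 102\right) + 27 = \left(-6\right) \left(-17\right) \left(-101\right) + 27 = -10302 + 27 = -10275$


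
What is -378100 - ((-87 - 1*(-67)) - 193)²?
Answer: -423469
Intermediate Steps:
-378100 - ((-87 - 1*(-67)) - 193)² = -378100 - ((-87 + 67) - 193)² = -378100 - (-20 - 193)² = -378100 - 1*(-213)² = -378100 - 1*45369 = -378100 - 45369 = -423469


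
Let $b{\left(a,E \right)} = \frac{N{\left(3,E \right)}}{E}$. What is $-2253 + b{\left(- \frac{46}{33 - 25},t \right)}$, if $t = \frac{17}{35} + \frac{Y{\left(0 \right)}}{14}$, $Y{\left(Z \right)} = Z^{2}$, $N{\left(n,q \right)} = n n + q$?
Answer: $- \frac{37969}{17} \approx -2233.5$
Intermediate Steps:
$N{\left(n,q \right)} = q + n^{2}$ ($N{\left(n,q \right)} = n^{2} + q = q + n^{2}$)
$t = \frac{17}{35}$ ($t = \frac{17}{35} + \frac{0^{2}}{14} = 17 \cdot \frac{1}{35} + 0 \cdot \frac{1}{14} = \frac{17}{35} + 0 = \frac{17}{35} \approx 0.48571$)
$b{\left(a,E \right)} = \frac{9 + E}{E}$ ($b{\left(a,E \right)} = \frac{E + 3^{2}}{E} = \frac{E + 9}{E} = \frac{9 + E}{E}$)
$-2253 + b{\left(- \frac{46}{33 - 25},t \right)} = -2253 + \frac{9 + \frac{17}{35}}{\frac{17}{35}} = -2253 + \frac{35}{17} \cdot \frac{332}{35} = -2253 + \frac{332}{17} = - \frac{37969}{17}$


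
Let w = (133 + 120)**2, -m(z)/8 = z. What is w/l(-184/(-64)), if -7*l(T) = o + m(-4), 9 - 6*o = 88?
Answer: -2688378/113 ≈ -23791.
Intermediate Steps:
o = -79/6 (o = 3/2 - 1/6*88 = 3/2 - 44/3 = -79/6 ≈ -13.167)
m(z) = -8*z
l(T) = -113/42 (l(T) = -(-79/6 - 8*(-4))/7 = -(-79/6 + 32)/7 = -1/7*113/6 = -113/42)
w = 64009 (w = 253**2 = 64009)
w/l(-184/(-64)) = 64009/(-113/42) = 64009*(-42/113) = -2688378/113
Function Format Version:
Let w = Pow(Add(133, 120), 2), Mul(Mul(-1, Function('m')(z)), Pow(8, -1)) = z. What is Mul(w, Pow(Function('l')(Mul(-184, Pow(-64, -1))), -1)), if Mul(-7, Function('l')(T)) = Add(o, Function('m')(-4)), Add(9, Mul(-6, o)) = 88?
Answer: Rational(-2688378, 113) ≈ -23791.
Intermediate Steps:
o = Rational(-79, 6) (o = Add(Rational(3, 2), Mul(Rational(-1, 6), 88)) = Add(Rational(3, 2), Rational(-44, 3)) = Rational(-79, 6) ≈ -13.167)
Function('m')(z) = Mul(-8, z)
Function('l')(T) = Rational(-113, 42) (Function('l')(T) = Mul(Rational(-1, 7), Add(Rational(-79, 6), Mul(-8, -4))) = Mul(Rational(-1, 7), Add(Rational(-79, 6), 32)) = Mul(Rational(-1, 7), Rational(113, 6)) = Rational(-113, 42))
w = 64009 (w = Pow(253, 2) = 64009)
Mul(w, Pow(Function('l')(Mul(-184, Pow(-64, -1))), -1)) = Mul(64009, Pow(Rational(-113, 42), -1)) = Mul(64009, Rational(-42, 113)) = Rational(-2688378, 113)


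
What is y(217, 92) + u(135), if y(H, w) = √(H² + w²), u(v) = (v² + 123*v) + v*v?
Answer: 53055 + √55553 ≈ 53291.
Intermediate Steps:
u(v) = 2*v² + 123*v (u(v) = (v² + 123*v) + v² = 2*v² + 123*v)
y(217, 92) + u(135) = √(217² + 92²) + 135*(123 + 2*135) = √(47089 + 8464) + 135*(123 + 270) = √55553 + 135*393 = √55553 + 53055 = 53055 + √55553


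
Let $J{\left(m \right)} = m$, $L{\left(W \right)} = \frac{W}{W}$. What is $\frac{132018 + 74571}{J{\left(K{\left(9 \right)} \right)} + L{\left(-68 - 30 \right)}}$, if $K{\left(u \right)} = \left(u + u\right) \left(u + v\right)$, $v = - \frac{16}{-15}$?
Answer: $\frac{1032945}{911} \approx 1133.9$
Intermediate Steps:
$v = \frac{16}{15}$ ($v = \left(-16\right) \left(- \frac{1}{15}\right) = \frac{16}{15} \approx 1.0667$)
$L{\left(W \right)} = 1$
$K{\left(u \right)} = 2 u \left(\frac{16}{15} + u\right)$ ($K{\left(u \right)} = \left(u + u\right) \left(u + \frac{16}{15}\right) = 2 u \left(\frac{16}{15} + u\right)$)
$\frac{132018 + 74571}{J{\left(K{\left(9 \right)} \right)} + L{\left(-68 - 30 \right)}} = \frac{132018 + 74571}{\frac{2}{15} \cdot 9 \left(16 + 15 \cdot 9\right) + 1} = \frac{206589}{\frac{2}{15} \cdot 9 \left(16 + 135\right) + 1} = \frac{206589}{\frac{2}{15} \cdot 9 \cdot 151 + 1} = \frac{206589}{\frac{906}{5} + 1} = \frac{206589}{\frac{911}{5}} = 206589 \cdot \frac{5}{911} = \frac{1032945}{911}$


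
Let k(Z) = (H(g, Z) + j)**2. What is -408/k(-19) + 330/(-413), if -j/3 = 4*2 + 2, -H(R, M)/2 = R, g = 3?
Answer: -24841/22302 ≈ -1.1138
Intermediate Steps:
H(R, M) = -2*R
j = -30 (j = -3*(4*2 + 2) = -3*(8 + 2) = -3*10 = -30)
k(Z) = 1296 (k(Z) = (-2*3 - 30)**2 = (-6 - 30)**2 = (-36)**2 = 1296)
-408/k(-19) + 330/(-413) = -408/1296 + 330/(-413) = -408*1/1296 + 330*(-1/413) = -17/54 - 330/413 = -24841/22302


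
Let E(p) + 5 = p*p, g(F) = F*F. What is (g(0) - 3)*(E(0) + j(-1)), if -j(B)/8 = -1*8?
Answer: -177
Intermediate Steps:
g(F) = F**2
j(B) = 64 (j(B) = -(-8)*8 = -8*(-8) = 64)
E(p) = -5 + p**2 (E(p) = -5 + p*p = -5 + p**2)
(g(0) - 3)*(E(0) + j(-1)) = (0**2 - 3)*((-5 + 0**2) + 64) = (0 - 3)*((-5 + 0) + 64) = -3*(-5 + 64) = -3*59 = -177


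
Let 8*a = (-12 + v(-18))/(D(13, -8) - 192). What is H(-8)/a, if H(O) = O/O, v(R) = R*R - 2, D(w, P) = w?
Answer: -716/155 ≈ -4.6194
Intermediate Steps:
v(R) = -2 + R² (v(R) = R² - 2 = -2 + R²)
H(O) = 1
a = -155/716 (a = ((-12 + (-2 + (-18)²))/(13 - 192))/8 = ((-12 + (-2 + 324))/(-179))/8 = ((-12 + 322)*(-1/179))/8 = (310*(-1/179))/8 = (⅛)*(-310/179) = -155/716 ≈ -0.21648)
H(-8)/a = 1/(-155/716) = 1*(-716/155) = -716/155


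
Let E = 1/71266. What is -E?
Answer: -1/71266 ≈ -1.4032e-5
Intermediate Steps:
E = 1/71266 ≈ 1.4032e-5
-E = -1*1/71266 = -1/71266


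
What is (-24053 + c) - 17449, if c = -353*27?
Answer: -51033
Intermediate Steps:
c = -9531
(-24053 + c) - 17449 = (-24053 - 9531) - 17449 = -33584 - 17449 = -51033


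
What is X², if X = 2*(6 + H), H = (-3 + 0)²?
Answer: 900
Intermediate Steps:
H = 9 (H = (-3)² = 9)
X = 30 (X = 2*(6 + 9) = 2*15 = 30)
X² = 30² = 900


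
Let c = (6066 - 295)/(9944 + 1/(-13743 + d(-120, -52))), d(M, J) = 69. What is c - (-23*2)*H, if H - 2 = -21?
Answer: -118762586216/135974255 ≈ -873.42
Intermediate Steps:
H = -19 (H = 2 - 21 = -19)
c = 78912654/135974255 (c = (6066 - 295)/(9944 + 1/(-13743 + 69)) = 5771/(9944 + 1/(-13674)) = 5771/(9944 - 1/13674) = 5771/(135974255/13674) = 5771*(13674/135974255) = 78912654/135974255 ≈ 0.58035)
c - (-23*2)*H = 78912654/135974255 - (-23*2)*(-19) = 78912654/135974255 - (-46)*(-19) = 78912654/135974255 - 1*874 = 78912654/135974255 - 874 = -118762586216/135974255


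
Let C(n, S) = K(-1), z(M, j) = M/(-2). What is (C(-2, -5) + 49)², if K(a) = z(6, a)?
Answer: 2116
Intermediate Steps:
z(M, j) = -M/2 (z(M, j) = M*(-½) = -M/2)
K(a) = -3 (K(a) = -½*6 = -3)
C(n, S) = -3
(C(-2, -5) + 49)² = (-3 + 49)² = 46² = 2116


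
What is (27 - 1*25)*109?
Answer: 218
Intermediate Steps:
(27 - 1*25)*109 = (27 - 25)*109 = 2*109 = 218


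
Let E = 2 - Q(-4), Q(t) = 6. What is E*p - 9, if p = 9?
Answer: -45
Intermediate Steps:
E = -4 (E = 2 - 1*6 = 2 - 6 = -4)
E*p - 9 = -4*9 - 9 = -36 - 9 = -45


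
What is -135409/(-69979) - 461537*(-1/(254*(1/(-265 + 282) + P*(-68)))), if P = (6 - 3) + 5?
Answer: -33003428207/23480333786 ≈ -1.4056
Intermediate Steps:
P = 8 (P = 3 + 5 = 8)
-135409/(-69979) - 461537*(-1/(254*(1/(-265 + 282) + P*(-68)))) = -135409/(-69979) - 461537*(-1/(254*(1/(-265 + 282) + 8*(-68)))) = -135409*(-1/69979) - 461537*(-1/(254*(1/17 - 544))) = 135409/69979 - 461537*(-1/(254*(1/17 - 544))) = 135409/69979 - 461537/((-9247/17*(-254))) = 135409/69979 - 461537/2348738/17 = 135409/69979 - 461537*17/2348738 = 135409/69979 - 7846129/2348738 = -33003428207/23480333786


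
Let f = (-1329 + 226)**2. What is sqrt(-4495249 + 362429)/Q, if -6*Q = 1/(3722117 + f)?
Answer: -59264712*I*sqrt(1033205) ≈ -6.0241e+10*I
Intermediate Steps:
f = 1216609 (f = (-1103)**2 = 1216609)
Q = -1/29632356 (Q = -1/(6*(3722117 + 1216609)) = -1/6/4938726 = -1/6*1/4938726 = -1/29632356 ≈ -3.3747e-8)
sqrt(-4495249 + 362429)/Q = sqrt(-4495249 + 362429)/(-1/29632356) = sqrt(-4132820)*(-29632356) = (2*I*sqrt(1033205))*(-29632356) = -59264712*I*sqrt(1033205)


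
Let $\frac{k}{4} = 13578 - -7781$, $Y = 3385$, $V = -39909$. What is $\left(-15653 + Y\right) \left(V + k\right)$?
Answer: $-558525236$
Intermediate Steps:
$k = 85436$ ($k = 4 \left(13578 - -7781\right) = 4 \left(13578 + 7781\right) = 4 \cdot 21359 = 85436$)
$\left(-15653 + Y\right) \left(V + k\right) = \left(-15653 + 3385\right) \left(-39909 + 85436\right) = \left(-12268\right) 45527 = -558525236$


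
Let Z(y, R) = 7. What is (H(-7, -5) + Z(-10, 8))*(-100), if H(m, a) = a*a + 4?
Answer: -3600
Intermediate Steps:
H(m, a) = 4 + a² (H(m, a) = a² + 4 = 4 + a²)
(H(-7, -5) + Z(-10, 8))*(-100) = ((4 + (-5)²) + 7)*(-100) = ((4 + 25) + 7)*(-100) = (29 + 7)*(-100) = 36*(-100) = -3600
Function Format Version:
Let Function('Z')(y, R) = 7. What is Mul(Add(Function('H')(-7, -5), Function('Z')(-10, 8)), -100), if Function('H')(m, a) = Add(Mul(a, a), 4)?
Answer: -3600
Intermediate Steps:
Function('H')(m, a) = Add(4, Pow(a, 2)) (Function('H')(m, a) = Add(Pow(a, 2), 4) = Add(4, Pow(a, 2)))
Mul(Add(Function('H')(-7, -5), Function('Z')(-10, 8)), -100) = Mul(Add(Add(4, Pow(-5, 2)), 7), -100) = Mul(Add(Add(4, 25), 7), -100) = Mul(Add(29, 7), -100) = Mul(36, -100) = -3600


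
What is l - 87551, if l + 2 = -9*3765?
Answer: -121438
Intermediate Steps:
l = -33887 (l = -2 - 9*3765 = -2 - 33885 = -33887)
l - 87551 = -33887 - 87551 = -121438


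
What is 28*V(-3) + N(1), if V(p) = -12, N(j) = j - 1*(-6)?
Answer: -329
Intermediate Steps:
N(j) = 6 + j (N(j) = j + 6 = 6 + j)
28*V(-3) + N(1) = 28*(-12) + (6 + 1) = -336 + 7 = -329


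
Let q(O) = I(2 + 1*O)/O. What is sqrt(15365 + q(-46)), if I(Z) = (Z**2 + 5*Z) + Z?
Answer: sqrt(8108857)/23 ≈ 123.81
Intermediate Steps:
I(Z) = Z**2 + 6*Z
q(O) = (2 + O)*(8 + O)/O (q(O) = ((2 + 1*O)*(6 + (2 + 1*O)))/O = ((2 + O)*(6 + (2 + O)))/O = ((2 + O)*(8 + O))/O = (2 + O)*(8 + O)/O)
sqrt(15365 + q(-46)) = sqrt(15365 + (10 - 46 + 16/(-46))) = sqrt(15365 + (10 - 46 + 16*(-1/46))) = sqrt(15365 + (10 - 46 - 8/23)) = sqrt(15365 - 836/23) = sqrt(352559/23) = sqrt(8108857)/23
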